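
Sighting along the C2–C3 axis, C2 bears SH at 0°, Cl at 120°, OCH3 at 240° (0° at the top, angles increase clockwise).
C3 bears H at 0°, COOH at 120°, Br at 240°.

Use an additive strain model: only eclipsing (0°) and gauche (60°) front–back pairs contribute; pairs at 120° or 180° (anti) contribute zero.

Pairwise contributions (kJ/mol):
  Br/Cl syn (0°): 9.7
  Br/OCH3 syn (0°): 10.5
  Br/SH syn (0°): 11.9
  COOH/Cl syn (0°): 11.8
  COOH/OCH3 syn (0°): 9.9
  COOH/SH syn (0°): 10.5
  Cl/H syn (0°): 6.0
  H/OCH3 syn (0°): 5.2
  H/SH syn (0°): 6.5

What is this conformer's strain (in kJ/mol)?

28.8 kJ/mol

This conformer (eclipsed): SH(0°)/H(0°) eclipsed 6.5; Cl(120°)/COOH(120°) eclipsed 11.8; OCH3(240°)/Br(240°) eclipsed 10.5 → 28.8 kJ/mol.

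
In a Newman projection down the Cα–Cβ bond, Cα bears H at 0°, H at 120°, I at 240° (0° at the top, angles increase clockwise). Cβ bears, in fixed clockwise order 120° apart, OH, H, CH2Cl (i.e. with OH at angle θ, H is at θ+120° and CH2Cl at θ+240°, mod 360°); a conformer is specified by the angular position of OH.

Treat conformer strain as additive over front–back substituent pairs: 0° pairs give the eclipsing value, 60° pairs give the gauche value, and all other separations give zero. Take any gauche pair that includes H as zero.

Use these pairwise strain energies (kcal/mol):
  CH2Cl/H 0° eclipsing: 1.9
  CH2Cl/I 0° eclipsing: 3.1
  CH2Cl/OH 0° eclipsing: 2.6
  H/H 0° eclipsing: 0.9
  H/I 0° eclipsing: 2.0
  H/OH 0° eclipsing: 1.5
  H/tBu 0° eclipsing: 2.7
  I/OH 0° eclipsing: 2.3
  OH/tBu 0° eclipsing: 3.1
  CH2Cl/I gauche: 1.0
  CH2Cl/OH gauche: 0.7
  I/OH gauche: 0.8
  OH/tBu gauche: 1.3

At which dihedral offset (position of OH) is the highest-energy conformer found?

OH at 0° (eclipsed): H(0°)/OH(0°) eclipsed 1.5; H(120°)/H(120°) eclipsed 0.9; I(240°)/CH2Cl(240°) eclipsed 3.1 → 5.5 kcal/mol.
OH at 60° (staggered): I(240°)/CH2Cl(300°) gauche 1.0 → 1.0 kcal/mol.
OH at 120° (eclipsed): H(0°)/CH2Cl(0°) eclipsed 1.9; H(120°)/OH(120°) eclipsed 1.5; I(240°)/H(240°) eclipsed 2.0 → 5.4 kcal/mol.
OH at 180° (staggered): I(240°)/OH(180°) gauche 0.8 → 0.8 kcal/mol.
OH at 240° (eclipsed): H(0°)/H(0°) eclipsed 0.9; H(120°)/CH2Cl(120°) eclipsed 1.9; I(240°)/OH(240°) eclipsed 2.3 → 5.1 kcal/mol.
OH at 300° (staggered): I(240°)/OH(300°) gauche 0.8; I(240°)/CH2Cl(180°) gauche 1.0 → 1.8 kcal/mol.
The maximum (5.5 kcal/mol) occurs with OH at 0°.

0°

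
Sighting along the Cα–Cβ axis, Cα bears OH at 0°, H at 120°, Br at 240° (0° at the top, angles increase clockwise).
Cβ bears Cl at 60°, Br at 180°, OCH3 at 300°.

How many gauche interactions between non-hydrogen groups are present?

Non-H gauche pairs: OH(0°)/Cl(60°); OH(0°)/OCH3(300°); Br(240°)/Br(180°); Br(240°)/OCH3(300°) — 4 interactions.

4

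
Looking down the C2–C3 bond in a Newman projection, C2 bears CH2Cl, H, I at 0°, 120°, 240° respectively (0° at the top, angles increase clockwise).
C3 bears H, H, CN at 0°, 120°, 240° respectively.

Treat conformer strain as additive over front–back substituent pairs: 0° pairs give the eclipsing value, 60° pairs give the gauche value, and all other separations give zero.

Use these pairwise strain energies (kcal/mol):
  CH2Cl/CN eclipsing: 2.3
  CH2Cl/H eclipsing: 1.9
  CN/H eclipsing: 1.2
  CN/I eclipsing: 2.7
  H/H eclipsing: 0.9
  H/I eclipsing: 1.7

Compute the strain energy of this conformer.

This conformer (eclipsed): CH2Cl–H eclipsed, H–H eclipsed, I–CN eclipsed; 1.9 + 0.9 + 2.7 = 5.5 kcal/mol.

5.5 kcal/mol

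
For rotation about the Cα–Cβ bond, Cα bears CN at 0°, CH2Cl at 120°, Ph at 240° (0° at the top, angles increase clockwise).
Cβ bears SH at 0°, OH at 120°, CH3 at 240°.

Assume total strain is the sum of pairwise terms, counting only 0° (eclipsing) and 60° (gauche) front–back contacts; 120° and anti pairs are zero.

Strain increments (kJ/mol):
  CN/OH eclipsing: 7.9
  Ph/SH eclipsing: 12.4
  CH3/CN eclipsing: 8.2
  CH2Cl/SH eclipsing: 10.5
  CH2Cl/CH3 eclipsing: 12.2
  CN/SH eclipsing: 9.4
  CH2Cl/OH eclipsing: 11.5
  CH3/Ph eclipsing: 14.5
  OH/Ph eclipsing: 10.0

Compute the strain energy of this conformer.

This conformer is eclipsed. CN at 0° is eclipsed with SH at 0° (9.4); CH2Cl at 120° is eclipsed with OH at 120° (11.5); Ph at 240° is eclipsed with CH3 at 240° (14.5). Total 35.4 kJ/mol.

35.4 kJ/mol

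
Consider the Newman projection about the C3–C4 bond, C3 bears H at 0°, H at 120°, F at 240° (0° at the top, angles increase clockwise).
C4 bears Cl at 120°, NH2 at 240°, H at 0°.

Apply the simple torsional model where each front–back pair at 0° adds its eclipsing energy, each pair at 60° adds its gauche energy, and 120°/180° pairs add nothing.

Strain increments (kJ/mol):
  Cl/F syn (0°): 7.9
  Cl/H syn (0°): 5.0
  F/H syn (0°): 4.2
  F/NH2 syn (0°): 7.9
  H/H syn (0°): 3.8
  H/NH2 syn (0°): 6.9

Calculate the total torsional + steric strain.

16.7 kJ/mol

This conformer (eclipsed): H(0°)/H(0°) eclipsed 3.8; H(120°)/Cl(120°) eclipsed 5.0; F(240°)/NH2(240°) eclipsed 7.9 → 16.7 kJ/mol.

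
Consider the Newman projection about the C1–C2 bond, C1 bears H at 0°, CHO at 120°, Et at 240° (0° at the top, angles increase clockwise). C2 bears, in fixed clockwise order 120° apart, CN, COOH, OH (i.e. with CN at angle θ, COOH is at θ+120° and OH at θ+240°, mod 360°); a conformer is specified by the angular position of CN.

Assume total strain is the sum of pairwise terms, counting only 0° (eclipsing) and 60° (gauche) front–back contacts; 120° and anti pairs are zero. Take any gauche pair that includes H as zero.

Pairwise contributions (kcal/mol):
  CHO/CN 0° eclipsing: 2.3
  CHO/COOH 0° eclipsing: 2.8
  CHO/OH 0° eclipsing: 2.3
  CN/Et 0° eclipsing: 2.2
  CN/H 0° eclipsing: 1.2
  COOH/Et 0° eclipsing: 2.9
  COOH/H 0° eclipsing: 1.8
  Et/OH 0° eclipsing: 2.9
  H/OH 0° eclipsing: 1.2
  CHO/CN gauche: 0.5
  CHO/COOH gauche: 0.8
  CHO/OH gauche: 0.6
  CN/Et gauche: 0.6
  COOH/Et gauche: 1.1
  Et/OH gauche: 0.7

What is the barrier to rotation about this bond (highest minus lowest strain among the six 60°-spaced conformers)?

CN at 0° (eclipsed): H–CN eclipsed, CHO–COOH eclipsed, Et–OH eclipsed; 1.2 + 2.8 + 2.9 = 6.9 kcal/mol.
CN at 60° (staggered): CHO–CN gauche, CHO–COOH gauche, Et–COOH gauche, Et–OH gauche; 0.5 + 0.8 + 1.1 + 0.7 = 3.1 kcal/mol.
CN at 120° (eclipsed): H–OH eclipsed, CHO–CN eclipsed, Et–COOH eclipsed; 1.2 + 2.3 + 2.9 = 6.4 kcal/mol.
CN at 180° (staggered): CHO–CN gauche, CHO–OH gauche, Et–CN gauche, Et–COOH gauche; 0.5 + 0.6 + 0.6 + 1.1 = 2.8 kcal/mol.
CN at 240° (eclipsed): H–COOH eclipsed, CHO–OH eclipsed, Et–CN eclipsed; 1.8 + 2.3 + 2.2 = 6.3 kcal/mol.
CN at 300° (staggered): CHO–COOH gauche, CHO–OH gauche, Et–CN gauche, Et–OH gauche; 0.8 + 0.6 + 0.6 + 0.7 = 2.7 kcal/mol.
Max at 0° (6.9 kcal/mol), min at 300° (2.7 kcal/mol); barrier = 4.2 kcal/mol.

4.2 kcal/mol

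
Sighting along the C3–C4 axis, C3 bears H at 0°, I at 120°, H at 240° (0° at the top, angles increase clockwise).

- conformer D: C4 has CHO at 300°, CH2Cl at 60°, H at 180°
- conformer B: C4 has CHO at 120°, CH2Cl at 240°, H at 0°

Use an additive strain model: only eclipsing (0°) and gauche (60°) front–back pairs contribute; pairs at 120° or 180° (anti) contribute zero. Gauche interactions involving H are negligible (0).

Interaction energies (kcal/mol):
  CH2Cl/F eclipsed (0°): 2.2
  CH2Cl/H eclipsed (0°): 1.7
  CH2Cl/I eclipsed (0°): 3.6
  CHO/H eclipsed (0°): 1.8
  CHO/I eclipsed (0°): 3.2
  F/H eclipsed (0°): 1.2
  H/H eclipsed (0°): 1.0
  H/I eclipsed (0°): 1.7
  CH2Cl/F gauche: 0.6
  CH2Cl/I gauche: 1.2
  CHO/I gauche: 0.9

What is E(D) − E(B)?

-4.7 kcal/mol

D (staggered): I–CH2Cl gauche; 1.2 = 1.2 kcal/mol.
B (eclipsed): H–H eclipsed, I–CHO eclipsed, H–CH2Cl eclipsed; 1.0 + 3.2 + 1.7 = 5.9 kcal/mol.
E(D) − E(B) = 1.2 − 5.9 = -4.7 kcal/mol.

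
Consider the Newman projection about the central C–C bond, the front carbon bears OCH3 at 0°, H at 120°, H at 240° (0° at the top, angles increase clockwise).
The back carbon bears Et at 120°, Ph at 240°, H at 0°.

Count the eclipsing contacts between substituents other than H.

0

Every eclipsing pair involves H, so the count is 0.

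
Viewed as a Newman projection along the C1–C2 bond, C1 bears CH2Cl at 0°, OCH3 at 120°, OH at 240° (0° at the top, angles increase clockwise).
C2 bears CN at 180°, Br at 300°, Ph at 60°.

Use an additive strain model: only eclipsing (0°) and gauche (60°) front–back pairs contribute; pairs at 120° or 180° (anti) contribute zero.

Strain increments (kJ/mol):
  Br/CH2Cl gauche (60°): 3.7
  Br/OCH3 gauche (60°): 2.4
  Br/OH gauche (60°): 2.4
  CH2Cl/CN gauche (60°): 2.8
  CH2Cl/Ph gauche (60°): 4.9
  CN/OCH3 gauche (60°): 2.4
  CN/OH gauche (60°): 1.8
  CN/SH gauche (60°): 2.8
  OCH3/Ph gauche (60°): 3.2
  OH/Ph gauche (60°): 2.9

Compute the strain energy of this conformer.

This conformer (staggered): CH2Cl(0°)/Br(300°) gauche 3.7; CH2Cl(0°)/Ph(60°) gauche 4.9; OCH3(120°)/CN(180°) gauche 2.4; OCH3(120°)/Ph(60°) gauche 3.2; OH(240°)/CN(180°) gauche 1.8; OH(240°)/Br(300°) gauche 2.4 → 18.4 kJ/mol.

18.4 kJ/mol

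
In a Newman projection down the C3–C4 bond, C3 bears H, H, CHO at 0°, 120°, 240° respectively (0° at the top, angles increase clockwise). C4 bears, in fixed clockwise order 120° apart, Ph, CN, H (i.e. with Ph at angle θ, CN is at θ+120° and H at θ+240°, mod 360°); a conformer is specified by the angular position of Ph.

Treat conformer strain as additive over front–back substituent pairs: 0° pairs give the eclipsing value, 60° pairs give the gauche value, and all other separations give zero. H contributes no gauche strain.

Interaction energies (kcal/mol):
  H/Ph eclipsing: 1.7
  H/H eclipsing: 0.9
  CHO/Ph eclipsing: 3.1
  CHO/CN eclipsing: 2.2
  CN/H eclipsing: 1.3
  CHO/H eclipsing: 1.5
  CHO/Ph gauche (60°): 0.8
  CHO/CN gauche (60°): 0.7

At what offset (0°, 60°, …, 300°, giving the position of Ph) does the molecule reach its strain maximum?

Ph at 0° (eclipsed): H(0°)/Ph(0°) eclipsed 1.7; H(120°)/CN(120°) eclipsed 1.3; CHO(240°)/H(240°) eclipsed 1.5 → 4.5 kcal/mol.
Ph at 60° (staggered): CHO(240°)/CN(180°) gauche 0.7 → 0.7 kcal/mol.
Ph at 120° (eclipsed): H(0°)/H(0°) eclipsed 0.9; H(120°)/Ph(120°) eclipsed 1.7; CHO(240°)/CN(240°) eclipsed 2.2 → 4.8 kcal/mol.
Ph at 180° (staggered): CHO(240°)/Ph(180°) gauche 0.8; CHO(240°)/CN(300°) gauche 0.7 → 1.5 kcal/mol.
Ph at 240° (eclipsed): H(0°)/CN(0°) eclipsed 1.3; H(120°)/H(120°) eclipsed 0.9; CHO(240°)/Ph(240°) eclipsed 3.1 → 5.3 kcal/mol.
Ph at 300° (staggered): CHO(240°)/Ph(300°) gauche 0.8 → 0.8 kcal/mol.
The maximum (5.3 kcal/mol) occurs with Ph at 240°.

240°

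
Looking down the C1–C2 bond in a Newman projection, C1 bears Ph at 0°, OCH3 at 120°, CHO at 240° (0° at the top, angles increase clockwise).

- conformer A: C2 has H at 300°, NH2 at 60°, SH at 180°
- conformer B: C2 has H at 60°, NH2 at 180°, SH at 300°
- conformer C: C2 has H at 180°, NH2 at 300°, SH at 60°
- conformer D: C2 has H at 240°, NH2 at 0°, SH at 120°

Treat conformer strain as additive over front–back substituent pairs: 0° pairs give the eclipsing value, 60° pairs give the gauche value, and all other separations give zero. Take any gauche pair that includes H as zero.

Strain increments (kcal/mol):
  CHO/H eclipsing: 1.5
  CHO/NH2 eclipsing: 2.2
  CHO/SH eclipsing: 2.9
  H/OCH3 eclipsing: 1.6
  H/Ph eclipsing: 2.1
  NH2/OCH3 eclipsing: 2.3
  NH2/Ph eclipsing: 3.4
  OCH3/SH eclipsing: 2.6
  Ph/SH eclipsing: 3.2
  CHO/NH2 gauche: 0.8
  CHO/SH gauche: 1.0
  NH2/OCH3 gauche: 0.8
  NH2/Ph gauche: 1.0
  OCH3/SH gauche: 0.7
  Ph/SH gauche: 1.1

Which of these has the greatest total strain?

A (staggered): Ph–NH2 gauche, OCH3–NH2 gauche, OCH3–SH gauche, CHO–SH gauche; 1.0 + 0.8 + 0.7 + 1.0 = 3.5 kcal/mol.
B (staggered): Ph–SH gauche, OCH3–NH2 gauche, CHO–NH2 gauche, CHO–SH gauche; 1.1 + 0.8 + 0.8 + 1.0 = 3.7 kcal/mol.
C (staggered): Ph–NH2 gauche, Ph–SH gauche, OCH3–SH gauche, CHO–NH2 gauche; 1.0 + 1.1 + 0.7 + 0.8 = 3.6 kcal/mol.
D (eclipsed): Ph–NH2 eclipsed, OCH3–SH eclipsed, CHO–H eclipsed; 3.4 + 2.6 + 1.5 = 7.5 kcal/mol.
D has the highest total (7.5 kcal/mol).

D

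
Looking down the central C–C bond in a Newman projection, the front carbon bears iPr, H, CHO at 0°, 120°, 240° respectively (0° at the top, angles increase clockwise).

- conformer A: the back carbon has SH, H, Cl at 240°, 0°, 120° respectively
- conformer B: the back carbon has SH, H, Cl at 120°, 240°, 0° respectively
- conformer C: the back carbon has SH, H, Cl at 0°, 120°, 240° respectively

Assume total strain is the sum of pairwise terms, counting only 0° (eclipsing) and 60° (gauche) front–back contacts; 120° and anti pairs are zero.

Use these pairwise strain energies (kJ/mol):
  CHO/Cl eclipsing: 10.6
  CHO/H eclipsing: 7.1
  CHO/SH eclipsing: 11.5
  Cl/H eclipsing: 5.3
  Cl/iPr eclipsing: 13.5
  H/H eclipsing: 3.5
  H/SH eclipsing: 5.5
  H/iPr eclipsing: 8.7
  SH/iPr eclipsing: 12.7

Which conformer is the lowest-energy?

A

A (eclipsed): iPr–H eclipsed, H–Cl eclipsed, CHO–SH eclipsed; 8.7 + 5.3 + 11.5 = 25.5 kJ/mol.
B (eclipsed): iPr–Cl eclipsed, H–SH eclipsed, CHO–H eclipsed; 13.5 + 5.5 + 7.1 = 26.1 kJ/mol.
C (eclipsed): iPr–SH eclipsed, H–H eclipsed, CHO–Cl eclipsed; 12.7 + 3.5 + 10.6 = 26.8 kJ/mol.
A has the lowest total (25.5 kJ/mol).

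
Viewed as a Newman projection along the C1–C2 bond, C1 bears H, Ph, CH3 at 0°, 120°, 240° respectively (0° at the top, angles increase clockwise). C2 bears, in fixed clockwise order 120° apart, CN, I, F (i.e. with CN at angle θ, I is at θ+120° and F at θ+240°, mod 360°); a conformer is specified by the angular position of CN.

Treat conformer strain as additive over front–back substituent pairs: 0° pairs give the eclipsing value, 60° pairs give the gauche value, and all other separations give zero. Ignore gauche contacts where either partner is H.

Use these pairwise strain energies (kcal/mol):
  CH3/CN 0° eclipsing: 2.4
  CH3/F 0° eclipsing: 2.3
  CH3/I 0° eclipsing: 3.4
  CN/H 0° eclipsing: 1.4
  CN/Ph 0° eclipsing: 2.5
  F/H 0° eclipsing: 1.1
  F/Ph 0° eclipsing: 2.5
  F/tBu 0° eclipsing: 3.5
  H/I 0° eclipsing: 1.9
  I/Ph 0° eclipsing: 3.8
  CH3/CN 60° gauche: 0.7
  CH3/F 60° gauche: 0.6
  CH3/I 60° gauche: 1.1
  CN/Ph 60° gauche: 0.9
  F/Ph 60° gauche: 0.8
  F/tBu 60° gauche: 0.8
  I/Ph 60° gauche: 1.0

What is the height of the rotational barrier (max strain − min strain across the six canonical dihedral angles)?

4.4 kcal/mol

CN at 0° (eclipsed): H–CN eclipsed, Ph–I eclipsed, CH3–F eclipsed; 1.4 + 3.8 + 2.3 = 7.5 kcal/mol.
CN at 60° (staggered): Ph–CN gauche, Ph–I gauche, CH3–I gauche, CH3–F gauche; 0.9 + 1.0 + 1.1 + 0.6 = 3.6 kcal/mol.
CN at 120° (eclipsed): H–F eclipsed, Ph–CN eclipsed, CH3–I eclipsed; 1.1 + 2.5 + 3.4 = 7.0 kcal/mol.
CN at 180° (staggered): Ph–CN gauche, Ph–F gauche, CH3–CN gauche, CH3–I gauche; 0.9 + 0.8 + 0.7 + 1.1 = 3.5 kcal/mol.
CN at 240° (eclipsed): H–I eclipsed, Ph–F eclipsed, CH3–CN eclipsed; 1.9 + 2.5 + 2.4 = 6.8 kcal/mol.
CN at 300° (staggered): Ph–I gauche, Ph–F gauche, CH3–CN gauche, CH3–F gauche; 1.0 + 0.8 + 0.7 + 0.6 = 3.1 kcal/mol.
Max at 0° (7.5 kcal/mol), min at 300° (3.1 kcal/mol); barrier = 4.4 kcal/mol.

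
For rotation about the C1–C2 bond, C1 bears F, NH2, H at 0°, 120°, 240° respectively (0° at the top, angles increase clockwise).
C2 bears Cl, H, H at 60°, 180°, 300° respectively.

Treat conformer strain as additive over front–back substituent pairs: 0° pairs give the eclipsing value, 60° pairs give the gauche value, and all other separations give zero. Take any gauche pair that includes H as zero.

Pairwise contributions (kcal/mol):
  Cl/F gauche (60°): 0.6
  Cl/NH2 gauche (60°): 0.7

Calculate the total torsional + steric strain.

1.3 kcal/mol

This conformer (staggered): F(0°)/Cl(60°) gauche 0.6; NH2(120°)/Cl(60°) gauche 0.7 → 1.3 kcal/mol.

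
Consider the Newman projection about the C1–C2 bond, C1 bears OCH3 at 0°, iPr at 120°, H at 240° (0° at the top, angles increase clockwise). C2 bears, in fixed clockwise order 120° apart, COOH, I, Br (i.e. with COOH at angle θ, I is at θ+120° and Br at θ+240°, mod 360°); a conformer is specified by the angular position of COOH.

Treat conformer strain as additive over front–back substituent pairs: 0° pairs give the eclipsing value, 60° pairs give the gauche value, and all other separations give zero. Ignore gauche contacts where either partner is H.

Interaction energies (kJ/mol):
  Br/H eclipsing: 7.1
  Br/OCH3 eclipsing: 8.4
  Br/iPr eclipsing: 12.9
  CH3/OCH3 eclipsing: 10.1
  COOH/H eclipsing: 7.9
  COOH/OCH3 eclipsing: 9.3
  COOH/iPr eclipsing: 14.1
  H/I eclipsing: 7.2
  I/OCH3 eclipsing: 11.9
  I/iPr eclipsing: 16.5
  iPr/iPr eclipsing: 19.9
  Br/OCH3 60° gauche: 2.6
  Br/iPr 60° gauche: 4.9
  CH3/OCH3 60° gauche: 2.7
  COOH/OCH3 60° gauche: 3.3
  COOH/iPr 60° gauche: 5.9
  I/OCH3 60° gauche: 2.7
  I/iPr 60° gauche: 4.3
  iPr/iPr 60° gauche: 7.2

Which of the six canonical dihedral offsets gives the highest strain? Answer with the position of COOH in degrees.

COOH at 0° is eclipsed. OCH3 at 0° is eclipsed with COOH at 0° (9.3); iPr at 120° is eclipsed with I at 120° (16.5); H at 240° is eclipsed with Br at 240° (7.1). Total 32.9 kJ/mol.
COOH at 60° is staggered. OCH3 at 0° is gauche with COOH at 60° (3.3); OCH3 at 0° is gauche with Br at 300° (2.6); iPr at 120° is gauche with COOH at 60° (5.9); iPr at 120° is gauche with I at 180° (4.3). Total 16.1 kJ/mol.
COOH at 120° is eclipsed. OCH3 at 0° is eclipsed with Br at 0° (8.4); iPr at 120° is eclipsed with COOH at 120° (14.1); H at 240° is eclipsed with I at 240° (7.2). Total 29.7 kJ/mol.
COOH at 180° is staggered. OCH3 at 0° is gauche with I at 300° (2.7); OCH3 at 0° is gauche with Br at 60° (2.6); iPr at 120° is gauche with COOH at 180° (5.9); iPr at 120° is gauche with Br at 60° (4.9). Total 16.1 kJ/mol.
COOH at 240° is eclipsed. OCH3 at 0° is eclipsed with I at 0° (11.9); iPr at 120° is eclipsed with Br at 120° (12.9); H at 240° is eclipsed with COOH at 240° (7.9). Total 32.7 kJ/mol.
COOH at 300° is staggered. OCH3 at 0° is gauche with COOH at 300° (3.3); OCH3 at 0° is gauche with I at 60° (2.7); iPr at 120° is gauche with I at 60° (4.3); iPr at 120° is gauche with Br at 180° (4.9). Total 15.2 kJ/mol.
The maximum (32.9 kJ/mol) occurs with COOH at 0°.

0°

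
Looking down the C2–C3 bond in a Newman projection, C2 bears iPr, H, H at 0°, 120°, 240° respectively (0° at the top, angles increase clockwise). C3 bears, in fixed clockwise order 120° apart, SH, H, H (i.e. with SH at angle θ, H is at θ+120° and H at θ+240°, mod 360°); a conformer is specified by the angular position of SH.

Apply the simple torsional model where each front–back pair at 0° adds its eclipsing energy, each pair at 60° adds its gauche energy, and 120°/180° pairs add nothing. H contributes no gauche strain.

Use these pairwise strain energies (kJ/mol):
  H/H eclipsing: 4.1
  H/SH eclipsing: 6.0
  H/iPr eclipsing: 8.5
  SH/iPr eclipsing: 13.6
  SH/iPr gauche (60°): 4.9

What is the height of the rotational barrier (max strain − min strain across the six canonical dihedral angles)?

21.8 kJ/mol

SH at 0° (eclipsed): iPr–SH eclipsed, H–H eclipsed, H–H eclipsed; 13.6 + 4.1 + 4.1 = 21.8 kJ/mol.
SH at 60° (staggered): iPr–SH gauche; 4.9 = 4.9 kJ/mol.
SH at 120° (eclipsed): iPr–H eclipsed, H–SH eclipsed, H–H eclipsed; 8.5 + 6.0 + 4.1 = 18.6 kJ/mol.
SH at 180° (staggered): no non-H gauche contacts → 0.0 kJ/mol.
SH at 240° (eclipsed): iPr–H eclipsed, H–H eclipsed, H–SH eclipsed; 8.5 + 4.1 + 6.0 = 18.6 kJ/mol.
SH at 300° (staggered): iPr–SH gauche; 4.9 = 4.9 kJ/mol.
Max at 0° (21.8 kJ/mol), min at 180° (0.0 kJ/mol); barrier = 21.8 kJ/mol.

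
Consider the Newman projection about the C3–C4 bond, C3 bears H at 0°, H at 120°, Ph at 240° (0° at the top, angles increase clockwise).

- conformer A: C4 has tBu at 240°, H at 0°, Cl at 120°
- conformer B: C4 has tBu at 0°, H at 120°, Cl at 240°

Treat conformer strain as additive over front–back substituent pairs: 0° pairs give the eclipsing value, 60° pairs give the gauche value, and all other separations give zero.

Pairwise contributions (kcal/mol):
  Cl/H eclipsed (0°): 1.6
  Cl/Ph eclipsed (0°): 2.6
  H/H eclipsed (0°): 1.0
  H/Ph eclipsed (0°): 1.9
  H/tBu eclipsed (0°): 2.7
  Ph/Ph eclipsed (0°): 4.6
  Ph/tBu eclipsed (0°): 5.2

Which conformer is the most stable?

A (eclipsed): H–H eclipsed, H–Cl eclipsed, Ph–tBu eclipsed; 1.0 + 1.6 + 5.2 = 7.8 kcal/mol.
B (eclipsed): H–tBu eclipsed, H–H eclipsed, Ph–Cl eclipsed; 2.7 + 1.0 + 2.6 = 6.3 kcal/mol.
B has the lowest total (6.3 kcal/mol).

B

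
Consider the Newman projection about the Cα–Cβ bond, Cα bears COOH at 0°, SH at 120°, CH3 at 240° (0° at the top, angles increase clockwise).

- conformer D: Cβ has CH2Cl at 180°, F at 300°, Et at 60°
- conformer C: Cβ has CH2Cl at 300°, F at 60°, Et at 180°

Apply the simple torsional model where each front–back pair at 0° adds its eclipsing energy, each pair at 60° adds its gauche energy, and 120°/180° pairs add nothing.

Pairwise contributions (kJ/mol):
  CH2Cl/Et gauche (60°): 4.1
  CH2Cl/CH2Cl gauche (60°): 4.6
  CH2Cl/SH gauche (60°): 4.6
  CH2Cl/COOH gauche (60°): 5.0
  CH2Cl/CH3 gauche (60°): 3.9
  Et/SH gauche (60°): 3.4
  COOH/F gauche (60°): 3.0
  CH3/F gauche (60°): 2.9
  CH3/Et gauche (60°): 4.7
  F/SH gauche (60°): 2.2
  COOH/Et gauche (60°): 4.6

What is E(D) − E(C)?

+0.2 kJ/mol

D (staggered): COOH(0°)/F(300°) gauche 3.0; COOH(0°)/Et(60°) gauche 4.6; SH(120°)/CH2Cl(180°) gauche 4.6; SH(120°)/Et(60°) gauche 3.4; CH3(240°)/CH2Cl(180°) gauche 3.9; CH3(240°)/F(300°) gauche 2.9 → 22.4 kJ/mol.
C (staggered): COOH(0°)/CH2Cl(300°) gauche 5.0; COOH(0°)/F(60°) gauche 3.0; SH(120°)/F(60°) gauche 2.2; SH(120°)/Et(180°) gauche 3.4; CH3(240°)/CH2Cl(300°) gauche 3.9; CH3(240°)/Et(180°) gauche 4.7 → 22.2 kJ/mol.
E(D) − E(C) = 22.4 − 22.2 = +0.2 kJ/mol.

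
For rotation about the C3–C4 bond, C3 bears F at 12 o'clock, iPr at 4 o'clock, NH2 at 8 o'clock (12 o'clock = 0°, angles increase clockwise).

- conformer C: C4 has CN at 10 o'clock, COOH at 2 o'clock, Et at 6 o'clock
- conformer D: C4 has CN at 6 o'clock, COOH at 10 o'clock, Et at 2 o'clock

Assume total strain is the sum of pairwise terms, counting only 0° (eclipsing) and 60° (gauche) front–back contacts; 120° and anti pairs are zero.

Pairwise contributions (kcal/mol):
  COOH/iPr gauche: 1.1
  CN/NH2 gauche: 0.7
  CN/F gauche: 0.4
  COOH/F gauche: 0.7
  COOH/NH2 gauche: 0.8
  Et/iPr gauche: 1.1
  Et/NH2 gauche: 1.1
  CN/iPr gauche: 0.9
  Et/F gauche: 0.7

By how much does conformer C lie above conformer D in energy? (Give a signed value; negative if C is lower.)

+0.2 kcal/mol

C (staggered): F(0°)/CN(300°) gauche 0.4; F(0°)/COOH(60°) gauche 0.7; iPr(120°)/COOH(60°) gauche 1.1; iPr(120°)/Et(180°) gauche 1.1; NH2(240°)/CN(300°) gauche 0.7; NH2(240°)/Et(180°) gauche 1.1 → 5.1 kcal/mol.
D (staggered): F(0°)/COOH(300°) gauche 0.7; F(0°)/Et(60°) gauche 0.7; iPr(120°)/CN(180°) gauche 0.9; iPr(120°)/Et(60°) gauche 1.1; NH2(240°)/CN(180°) gauche 0.7; NH2(240°)/COOH(300°) gauche 0.8 → 4.9 kcal/mol.
E(C) − E(D) = 5.1 − 4.9 = +0.2 kcal/mol.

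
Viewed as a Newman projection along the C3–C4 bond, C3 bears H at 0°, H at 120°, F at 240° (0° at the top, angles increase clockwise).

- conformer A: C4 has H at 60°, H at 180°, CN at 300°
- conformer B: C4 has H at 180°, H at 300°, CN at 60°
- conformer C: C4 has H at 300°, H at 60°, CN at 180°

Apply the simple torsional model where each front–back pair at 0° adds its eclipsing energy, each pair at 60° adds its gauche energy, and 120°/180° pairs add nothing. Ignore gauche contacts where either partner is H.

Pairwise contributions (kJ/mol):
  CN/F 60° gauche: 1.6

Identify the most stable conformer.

B

A (staggered): F(240°)/CN(300°) gauche 1.6 → 1.6 kJ/mol.
B (staggered): no non-H gauche contacts → 0.0 kJ/mol.
C (staggered): F(240°)/CN(180°) gauche 1.6 → 1.6 kJ/mol.
B has the lowest total (0.0 kJ/mol).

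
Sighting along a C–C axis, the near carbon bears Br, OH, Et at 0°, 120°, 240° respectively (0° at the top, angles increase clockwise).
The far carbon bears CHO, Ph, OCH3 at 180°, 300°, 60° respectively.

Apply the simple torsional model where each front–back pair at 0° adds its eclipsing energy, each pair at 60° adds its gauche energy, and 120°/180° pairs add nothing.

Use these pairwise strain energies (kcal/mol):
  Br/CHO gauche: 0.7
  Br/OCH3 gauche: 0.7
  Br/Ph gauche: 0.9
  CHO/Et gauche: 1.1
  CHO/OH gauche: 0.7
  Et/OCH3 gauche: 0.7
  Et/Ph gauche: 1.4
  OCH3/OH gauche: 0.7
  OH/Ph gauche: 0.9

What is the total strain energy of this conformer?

5.5 kcal/mol

This conformer (staggered): Br(0°)/Ph(300°) gauche 0.9; Br(0°)/OCH3(60°) gauche 0.7; OH(120°)/CHO(180°) gauche 0.7; OH(120°)/OCH3(60°) gauche 0.7; Et(240°)/CHO(180°) gauche 1.1; Et(240°)/Ph(300°) gauche 1.4 → 5.5 kcal/mol.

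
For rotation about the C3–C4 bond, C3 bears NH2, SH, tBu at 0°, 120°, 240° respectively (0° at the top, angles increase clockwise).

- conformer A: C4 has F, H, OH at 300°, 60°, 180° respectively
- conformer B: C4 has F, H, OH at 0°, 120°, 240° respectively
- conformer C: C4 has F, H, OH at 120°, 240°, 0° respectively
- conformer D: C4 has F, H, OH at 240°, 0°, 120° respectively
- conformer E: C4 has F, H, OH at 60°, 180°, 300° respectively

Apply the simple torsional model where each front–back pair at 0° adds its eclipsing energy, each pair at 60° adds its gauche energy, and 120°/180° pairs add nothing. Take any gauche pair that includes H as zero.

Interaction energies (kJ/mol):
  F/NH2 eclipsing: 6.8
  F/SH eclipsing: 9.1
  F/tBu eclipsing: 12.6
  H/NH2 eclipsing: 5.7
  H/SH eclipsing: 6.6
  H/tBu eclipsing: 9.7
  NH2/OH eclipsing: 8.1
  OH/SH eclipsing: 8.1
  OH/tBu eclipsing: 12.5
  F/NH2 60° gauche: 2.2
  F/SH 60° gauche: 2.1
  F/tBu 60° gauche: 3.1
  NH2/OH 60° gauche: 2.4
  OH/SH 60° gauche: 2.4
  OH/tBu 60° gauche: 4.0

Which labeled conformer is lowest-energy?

A (staggered): NH2(0°)/F(300°) gauche 2.2; SH(120°)/OH(180°) gauche 2.4; tBu(240°)/F(300°) gauche 3.1; tBu(240°)/OH(180°) gauche 4.0 → 11.7 kJ/mol.
B (eclipsed): NH2(0°)/F(0°) eclipsed 6.8; SH(120°)/H(120°) eclipsed 6.6; tBu(240°)/OH(240°) eclipsed 12.5 → 25.9 kJ/mol.
C (eclipsed): NH2(0°)/OH(0°) eclipsed 8.1; SH(120°)/F(120°) eclipsed 9.1; tBu(240°)/H(240°) eclipsed 9.7 → 26.9 kJ/mol.
D (eclipsed): NH2(0°)/H(0°) eclipsed 5.7; SH(120°)/OH(120°) eclipsed 8.1; tBu(240°)/F(240°) eclipsed 12.6 → 26.4 kJ/mol.
E (staggered): NH2(0°)/F(60°) gauche 2.2; NH2(0°)/OH(300°) gauche 2.4; SH(120°)/F(60°) gauche 2.1; tBu(240°)/OH(300°) gauche 4.0 → 10.7 kJ/mol.
E has the lowest total (10.7 kJ/mol).

E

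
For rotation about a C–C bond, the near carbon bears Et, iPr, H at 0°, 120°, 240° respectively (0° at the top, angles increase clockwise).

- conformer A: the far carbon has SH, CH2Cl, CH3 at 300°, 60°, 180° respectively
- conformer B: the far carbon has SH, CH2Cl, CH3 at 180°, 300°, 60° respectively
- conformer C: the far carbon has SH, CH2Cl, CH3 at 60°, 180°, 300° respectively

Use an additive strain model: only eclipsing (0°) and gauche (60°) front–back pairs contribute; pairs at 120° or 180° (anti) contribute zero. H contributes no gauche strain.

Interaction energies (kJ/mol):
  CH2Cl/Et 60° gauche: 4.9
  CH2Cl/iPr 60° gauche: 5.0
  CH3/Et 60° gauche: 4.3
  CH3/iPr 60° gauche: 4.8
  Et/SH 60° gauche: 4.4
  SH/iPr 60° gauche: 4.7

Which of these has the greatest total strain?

A

A is staggered. Et at 0° is gauche with SH at 300° (4.4); Et at 0° is gauche with CH2Cl at 60° (4.9); iPr at 120° is gauche with CH2Cl at 60° (5.0); iPr at 120° is gauche with CH3 at 180° (4.8). Total 19.1 kJ/mol.
B is staggered. Et at 0° is gauche with CH2Cl at 300° (4.9); Et at 0° is gauche with CH3 at 60° (4.3); iPr at 120° is gauche with SH at 180° (4.7); iPr at 120° is gauche with CH3 at 60° (4.8). Total 18.7 kJ/mol.
C is staggered. Et at 0° is gauche with SH at 60° (4.4); Et at 0° is gauche with CH3 at 300° (4.3); iPr at 120° is gauche with SH at 60° (4.7); iPr at 120° is gauche with CH2Cl at 180° (5.0). Total 18.4 kJ/mol.
A has the highest total (19.1 kJ/mol).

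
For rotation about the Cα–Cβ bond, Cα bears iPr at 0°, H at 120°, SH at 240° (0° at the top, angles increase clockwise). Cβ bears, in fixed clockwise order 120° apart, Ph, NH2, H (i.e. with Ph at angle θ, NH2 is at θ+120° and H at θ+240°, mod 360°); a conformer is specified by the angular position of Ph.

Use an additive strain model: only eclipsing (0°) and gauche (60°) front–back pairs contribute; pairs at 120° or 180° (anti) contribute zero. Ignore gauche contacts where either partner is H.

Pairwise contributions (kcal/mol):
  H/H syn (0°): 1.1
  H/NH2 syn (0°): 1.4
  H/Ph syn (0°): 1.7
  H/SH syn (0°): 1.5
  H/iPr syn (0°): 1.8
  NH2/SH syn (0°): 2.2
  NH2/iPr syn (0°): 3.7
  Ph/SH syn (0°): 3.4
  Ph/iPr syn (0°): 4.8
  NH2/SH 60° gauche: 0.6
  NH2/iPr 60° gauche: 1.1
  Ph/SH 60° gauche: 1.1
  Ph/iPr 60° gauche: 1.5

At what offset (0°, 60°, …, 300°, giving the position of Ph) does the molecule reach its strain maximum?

Ph at 0° (eclipsed): iPr(0°)/Ph(0°) eclipsed 4.8; H(120°)/NH2(120°) eclipsed 1.4; SH(240°)/H(240°) eclipsed 1.5 → 7.7 kcal/mol.
Ph at 60° (staggered): iPr(0°)/Ph(60°) gauche 1.5; SH(240°)/NH2(180°) gauche 0.6 → 2.1 kcal/mol.
Ph at 120° (eclipsed): iPr(0°)/H(0°) eclipsed 1.8; H(120°)/Ph(120°) eclipsed 1.7; SH(240°)/NH2(240°) eclipsed 2.2 → 5.7 kcal/mol.
Ph at 180° (staggered): iPr(0°)/NH2(300°) gauche 1.1; SH(240°)/Ph(180°) gauche 1.1; SH(240°)/NH2(300°) gauche 0.6 → 2.8 kcal/mol.
Ph at 240° (eclipsed): iPr(0°)/NH2(0°) eclipsed 3.7; H(120°)/H(120°) eclipsed 1.1; SH(240°)/Ph(240°) eclipsed 3.4 → 8.2 kcal/mol.
Ph at 300° (staggered): iPr(0°)/Ph(300°) gauche 1.5; iPr(0°)/NH2(60°) gauche 1.1; SH(240°)/Ph(300°) gauche 1.1 → 3.7 kcal/mol.
The maximum (8.2 kcal/mol) occurs with Ph at 240°.

240°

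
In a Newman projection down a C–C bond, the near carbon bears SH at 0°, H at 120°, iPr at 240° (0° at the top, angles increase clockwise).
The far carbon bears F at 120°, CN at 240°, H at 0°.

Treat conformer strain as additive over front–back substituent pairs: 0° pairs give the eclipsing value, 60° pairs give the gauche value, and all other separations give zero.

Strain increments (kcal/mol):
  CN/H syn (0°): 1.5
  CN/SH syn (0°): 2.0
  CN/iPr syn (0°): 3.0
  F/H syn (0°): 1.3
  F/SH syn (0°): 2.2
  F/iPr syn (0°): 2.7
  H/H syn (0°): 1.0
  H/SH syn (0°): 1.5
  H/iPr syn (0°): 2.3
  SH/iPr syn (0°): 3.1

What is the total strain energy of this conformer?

5.8 kcal/mol

This conformer (eclipsed): SH(0°)/H(0°) eclipsed 1.5; H(120°)/F(120°) eclipsed 1.3; iPr(240°)/CN(240°) eclipsed 3.0 → 5.8 kcal/mol.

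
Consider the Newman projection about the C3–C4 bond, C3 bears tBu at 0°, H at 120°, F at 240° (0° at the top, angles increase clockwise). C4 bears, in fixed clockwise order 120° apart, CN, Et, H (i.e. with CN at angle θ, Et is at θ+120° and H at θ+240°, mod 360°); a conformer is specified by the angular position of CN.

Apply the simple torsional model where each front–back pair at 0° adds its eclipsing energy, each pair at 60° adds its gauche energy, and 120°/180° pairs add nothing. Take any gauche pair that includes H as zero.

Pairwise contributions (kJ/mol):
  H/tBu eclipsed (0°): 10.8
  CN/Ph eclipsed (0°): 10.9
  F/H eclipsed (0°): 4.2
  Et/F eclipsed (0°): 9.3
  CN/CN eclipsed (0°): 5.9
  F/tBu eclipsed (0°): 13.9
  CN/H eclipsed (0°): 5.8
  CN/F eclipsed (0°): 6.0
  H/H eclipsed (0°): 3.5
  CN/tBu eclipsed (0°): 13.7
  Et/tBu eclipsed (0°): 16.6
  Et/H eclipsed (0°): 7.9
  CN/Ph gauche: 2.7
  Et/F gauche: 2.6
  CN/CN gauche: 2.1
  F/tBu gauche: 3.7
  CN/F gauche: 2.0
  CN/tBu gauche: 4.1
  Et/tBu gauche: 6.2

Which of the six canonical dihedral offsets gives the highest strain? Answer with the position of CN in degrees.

240°

CN at 0° (eclipsed): tBu–CN eclipsed, H–Et eclipsed, F–H eclipsed; 13.7 + 7.9 + 4.2 = 25.8 kJ/mol.
CN at 60° (staggered): tBu–CN gauche, F–Et gauche; 4.1 + 2.6 = 6.7 kJ/mol.
CN at 120° (eclipsed): tBu–H eclipsed, H–CN eclipsed, F–Et eclipsed; 10.8 + 5.8 + 9.3 = 25.9 kJ/mol.
CN at 180° (staggered): tBu–Et gauche, F–CN gauche, F–Et gauche; 6.2 + 2.0 + 2.6 = 10.8 kJ/mol.
CN at 240° (eclipsed): tBu–Et eclipsed, H–H eclipsed, F–CN eclipsed; 16.6 + 3.5 + 6.0 = 26.1 kJ/mol.
CN at 300° (staggered): tBu–CN gauche, tBu–Et gauche, F–CN gauche; 4.1 + 6.2 + 2.0 = 12.3 kJ/mol.
The maximum (26.1 kJ/mol) occurs with CN at 240°.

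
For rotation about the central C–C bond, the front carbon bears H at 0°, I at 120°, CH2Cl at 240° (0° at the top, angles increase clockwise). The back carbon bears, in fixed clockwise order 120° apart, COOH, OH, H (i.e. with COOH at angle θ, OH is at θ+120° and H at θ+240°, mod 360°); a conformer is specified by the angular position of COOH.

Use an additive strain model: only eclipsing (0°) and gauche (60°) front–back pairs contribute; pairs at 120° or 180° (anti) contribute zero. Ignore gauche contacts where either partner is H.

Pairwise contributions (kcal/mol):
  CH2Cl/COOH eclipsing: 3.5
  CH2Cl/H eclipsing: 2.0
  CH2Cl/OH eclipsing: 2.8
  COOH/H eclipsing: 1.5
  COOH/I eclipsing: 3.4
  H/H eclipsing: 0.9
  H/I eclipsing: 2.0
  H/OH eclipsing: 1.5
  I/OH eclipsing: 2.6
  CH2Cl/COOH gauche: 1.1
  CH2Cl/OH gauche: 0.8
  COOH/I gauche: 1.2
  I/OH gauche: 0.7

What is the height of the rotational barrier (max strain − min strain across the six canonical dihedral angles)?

COOH at 0° is eclipsed. H at 0° is eclipsed with COOH at 0° (1.5); I at 120° is eclipsed with OH at 120° (2.6); CH2Cl at 240° is eclipsed with H at 240° (2.0). Total 6.1 kcal/mol.
COOH at 60° is staggered. I at 120° is gauche with COOH at 60° (1.2); I at 120° is gauche with OH at 180° (0.7); CH2Cl at 240° is gauche with OH at 180° (0.8). Total 2.7 kcal/mol.
COOH at 120° is eclipsed. H at 0° is eclipsed with H at 0° (0.9); I at 120° is eclipsed with COOH at 120° (3.4); CH2Cl at 240° is eclipsed with OH at 240° (2.8). Total 7.1 kcal/mol.
COOH at 180° is staggered. I at 120° is gauche with COOH at 180° (1.2); CH2Cl at 240° is gauche with COOH at 180° (1.1); CH2Cl at 240° is gauche with OH at 300° (0.8). Total 3.1 kcal/mol.
COOH at 240° is eclipsed. H at 0° is eclipsed with OH at 0° (1.5); I at 120° is eclipsed with H at 120° (2.0); CH2Cl at 240° is eclipsed with COOH at 240° (3.5). Total 7.0 kcal/mol.
COOH at 300° is staggered. I at 120° is gauche with OH at 60° (0.7); CH2Cl at 240° is gauche with COOH at 300° (1.1). Total 1.8 kcal/mol.
Max at 120° (7.1 kcal/mol), min at 300° (1.8 kcal/mol); barrier = 5.3 kcal/mol.

5.3 kcal/mol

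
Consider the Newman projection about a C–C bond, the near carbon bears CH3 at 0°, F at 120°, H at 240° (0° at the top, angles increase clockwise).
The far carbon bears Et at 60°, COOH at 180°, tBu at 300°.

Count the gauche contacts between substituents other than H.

4

Non-H gauche pairs: CH3(0°)/Et(60°); CH3(0°)/tBu(300°); F(120°)/Et(60°); F(120°)/COOH(180°) — 4 interactions.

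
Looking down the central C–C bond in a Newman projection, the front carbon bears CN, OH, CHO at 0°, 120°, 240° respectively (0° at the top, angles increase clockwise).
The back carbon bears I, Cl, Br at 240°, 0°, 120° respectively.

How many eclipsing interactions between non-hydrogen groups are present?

Non-H eclipsing pairs: CN(0°)/Cl(0°); OH(120°)/Br(120°); CHO(240°)/I(240°) — 3 interactions.

3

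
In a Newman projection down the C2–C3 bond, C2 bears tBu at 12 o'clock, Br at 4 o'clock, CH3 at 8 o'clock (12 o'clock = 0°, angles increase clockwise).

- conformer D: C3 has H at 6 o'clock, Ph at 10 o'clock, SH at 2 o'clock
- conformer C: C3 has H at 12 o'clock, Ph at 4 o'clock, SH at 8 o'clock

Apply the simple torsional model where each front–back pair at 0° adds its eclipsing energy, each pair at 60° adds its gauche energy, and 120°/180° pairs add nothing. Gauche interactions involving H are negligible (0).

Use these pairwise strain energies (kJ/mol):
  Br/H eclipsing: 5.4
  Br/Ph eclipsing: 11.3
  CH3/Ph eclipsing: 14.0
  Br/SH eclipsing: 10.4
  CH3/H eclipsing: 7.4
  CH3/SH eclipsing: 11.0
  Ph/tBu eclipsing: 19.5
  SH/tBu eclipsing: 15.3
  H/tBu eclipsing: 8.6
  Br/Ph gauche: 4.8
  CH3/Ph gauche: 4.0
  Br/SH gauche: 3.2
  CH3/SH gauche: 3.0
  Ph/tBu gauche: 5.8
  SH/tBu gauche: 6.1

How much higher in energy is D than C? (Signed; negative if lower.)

D (staggered): tBu–Ph gauche, tBu–SH gauche, Br–SH gauche, CH3–Ph gauche; 5.8 + 6.1 + 3.2 + 4.0 = 19.1 kJ/mol.
C (eclipsed): tBu–H eclipsed, Br–Ph eclipsed, CH3–SH eclipsed; 8.6 + 11.3 + 11.0 = 30.9 kJ/mol.
E(D) − E(C) = 19.1 − 30.9 = -11.8 kJ/mol.

-11.8 kJ/mol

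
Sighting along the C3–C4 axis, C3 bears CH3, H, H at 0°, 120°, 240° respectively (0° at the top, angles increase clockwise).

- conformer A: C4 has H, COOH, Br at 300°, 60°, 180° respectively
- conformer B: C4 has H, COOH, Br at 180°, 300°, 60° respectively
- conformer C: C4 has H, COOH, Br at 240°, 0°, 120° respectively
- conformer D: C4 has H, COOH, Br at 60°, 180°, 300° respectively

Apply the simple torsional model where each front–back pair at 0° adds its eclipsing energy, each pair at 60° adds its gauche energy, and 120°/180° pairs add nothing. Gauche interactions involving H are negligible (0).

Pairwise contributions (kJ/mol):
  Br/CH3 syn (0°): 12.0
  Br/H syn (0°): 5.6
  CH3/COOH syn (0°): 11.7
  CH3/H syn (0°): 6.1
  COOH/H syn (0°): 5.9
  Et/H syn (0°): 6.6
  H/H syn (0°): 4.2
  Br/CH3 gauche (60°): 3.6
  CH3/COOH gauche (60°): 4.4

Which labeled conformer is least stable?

C

A (staggered): CH3(0°)/COOH(60°) gauche 4.4 → 4.4 kJ/mol.
B (staggered): CH3(0°)/COOH(300°) gauche 4.4; CH3(0°)/Br(60°) gauche 3.6 → 8.0 kJ/mol.
C (eclipsed): CH3(0°)/COOH(0°) eclipsed 11.7; H(120°)/Br(120°) eclipsed 5.6; H(240°)/H(240°) eclipsed 4.2 → 21.5 kJ/mol.
D (staggered): CH3(0°)/Br(300°) gauche 3.6 → 3.6 kJ/mol.
C has the highest total (21.5 kJ/mol).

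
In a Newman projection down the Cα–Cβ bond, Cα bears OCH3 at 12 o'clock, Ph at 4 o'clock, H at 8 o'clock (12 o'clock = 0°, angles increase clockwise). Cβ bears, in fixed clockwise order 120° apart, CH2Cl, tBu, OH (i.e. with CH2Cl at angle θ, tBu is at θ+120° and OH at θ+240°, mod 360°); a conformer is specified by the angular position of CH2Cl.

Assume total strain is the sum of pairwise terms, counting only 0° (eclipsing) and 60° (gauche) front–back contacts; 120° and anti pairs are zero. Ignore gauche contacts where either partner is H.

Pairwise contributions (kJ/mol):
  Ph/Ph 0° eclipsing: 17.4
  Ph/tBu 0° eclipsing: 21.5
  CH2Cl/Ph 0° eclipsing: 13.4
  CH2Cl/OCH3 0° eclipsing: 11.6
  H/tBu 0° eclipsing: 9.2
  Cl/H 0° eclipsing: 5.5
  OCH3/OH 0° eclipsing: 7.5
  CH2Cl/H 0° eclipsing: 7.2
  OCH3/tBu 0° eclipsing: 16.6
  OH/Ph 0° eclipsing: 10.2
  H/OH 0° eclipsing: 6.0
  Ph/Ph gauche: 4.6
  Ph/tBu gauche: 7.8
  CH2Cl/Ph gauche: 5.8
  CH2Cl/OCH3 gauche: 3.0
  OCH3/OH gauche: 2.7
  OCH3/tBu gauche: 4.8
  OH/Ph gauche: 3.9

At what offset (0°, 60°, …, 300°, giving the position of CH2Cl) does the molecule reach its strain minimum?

CH2Cl at 0° (eclipsed): OCH3(0°)/CH2Cl(0°) eclipsed 11.6; Ph(120°)/tBu(120°) eclipsed 21.5; H(240°)/OH(240°) eclipsed 6.0 → 39.1 kJ/mol.
CH2Cl at 60° (staggered): OCH3(0°)/CH2Cl(60°) gauche 3.0; OCH3(0°)/OH(300°) gauche 2.7; Ph(120°)/CH2Cl(60°) gauche 5.8; Ph(120°)/tBu(180°) gauche 7.8 → 19.3 kJ/mol.
CH2Cl at 120° (eclipsed): OCH3(0°)/OH(0°) eclipsed 7.5; Ph(120°)/CH2Cl(120°) eclipsed 13.4; H(240°)/tBu(240°) eclipsed 9.2 → 30.1 kJ/mol.
CH2Cl at 180° (staggered): OCH3(0°)/tBu(300°) gauche 4.8; OCH3(0°)/OH(60°) gauche 2.7; Ph(120°)/CH2Cl(180°) gauche 5.8; Ph(120°)/OH(60°) gauche 3.9 → 17.2 kJ/mol.
CH2Cl at 240° (eclipsed): OCH3(0°)/tBu(0°) eclipsed 16.6; Ph(120°)/OH(120°) eclipsed 10.2; H(240°)/CH2Cl(240°) eclipsed 7.2 → 34.0 kJ/mol.
CH2Cl at 300° (staggered): OCH3(0°)/CH2Cl(300°) gauche 3.0; OCH3(0°)/tBu(60°) gauche 4.8; Ph(120°)/tBu(60°) gauche 7.8; Ph(120°)/OH(180°) gauche 3.9 → 19.5 kJ/mol.
The minimum (17.2 kJ/mol) occurs with CH2Cl at 180°.

180°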